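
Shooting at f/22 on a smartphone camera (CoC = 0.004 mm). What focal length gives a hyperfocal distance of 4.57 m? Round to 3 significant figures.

From H = f²/(N·c) + f, with f ≪ H: f ≈ √(H·N·c) = √(4570 × 22 × 0.004) = √402.16 ≈ 20.05 mm.
Exact: f² + N·c·f − N·c·H = 0 ⇒ f = (−N·c + √((N·c)² + 4·N·c·H))/2 = (−0.088 + √1608.6)/2 ≈ 20.010 mm ≈ 20.0 mm.

20.0 mm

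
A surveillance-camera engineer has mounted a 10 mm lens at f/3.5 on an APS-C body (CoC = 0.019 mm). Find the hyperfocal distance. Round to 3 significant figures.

Hyperfocal distance H = f²/(N·c) + f = 10²/(3.5 × 0.019) + 10 = 100/0.0665 + 10 ≈ 1513.8 mm ≈ 1.51 m.

1.51 m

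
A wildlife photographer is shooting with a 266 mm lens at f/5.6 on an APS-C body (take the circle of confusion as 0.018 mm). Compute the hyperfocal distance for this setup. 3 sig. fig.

702 m

Hyperfocal distance H = f²/(N·c) + f = 266²/(5.6 × 0.018) + 266 = 70756/0.1008 + 266 ≈ 702210.4 mm ≈ 702 m.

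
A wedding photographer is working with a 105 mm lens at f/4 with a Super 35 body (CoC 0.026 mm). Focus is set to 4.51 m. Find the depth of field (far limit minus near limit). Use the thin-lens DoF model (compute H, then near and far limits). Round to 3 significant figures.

375 mm

Hyperfocal distance H = f²/(N·c) + f = 105²/(4 × 0.026) + 105 = 11025/0.104 + 105 ≈ 106114.6 mm ≈ 106.1 m.
Near limit Dn = s·(H − f)/(H + s − 2f) = 4510 × (106114.6 − 105) / (106114.6 + 4510 − 2 × 105) = 4510 × 106009.6 / 110414.6 ≈ 4330.07 mm.
Far limit Df = s·(H − f)/(H − s) = 4510 × (106114.6 − 105) / (106114.6 − 4510) = 4510 × 106009.6 / 101604.6 ≈ 4705.53 mm.
Depth of field = Df − Dn = 4705.53 − 4330.07 ≈ 375.46 mm.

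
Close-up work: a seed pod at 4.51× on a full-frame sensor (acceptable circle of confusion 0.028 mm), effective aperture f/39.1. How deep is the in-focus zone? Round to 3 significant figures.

0.108 mm

At magnification m, DoF ≈ 2·N_eff·c/m² = 2 × 39.1 × 0.028 / 4.51² = 2.19 / 20.34 ≈ 0.108 mm.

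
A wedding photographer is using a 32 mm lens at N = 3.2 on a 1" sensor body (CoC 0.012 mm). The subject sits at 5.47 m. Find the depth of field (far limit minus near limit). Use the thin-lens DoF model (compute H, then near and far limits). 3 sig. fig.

Hyperfocal distance H = f²/(N·c) + f = 32²/(3.2 × 0.012) + 32 = 1024/0.0384 + 32 ≈ 26698.7 mm ≈ 26.70 m.
Near limit Dn = s·(H − f)/(H + s − 2f) = 5470 × (26698.7 − 32) / (26698.7 + 5470 − 2 × 32) = 5470 × 26666.7 / 32104.7 ≈ 4543.5 mm.
Far limit Df = s·(H − f)/(H − s) = 5470 × (26698.7 − 32) / (26698.7 − 5470) = 5470 × 26666.7 / 21228.7 ≈ 6871.2 mm.
Depth of field = Df − Dn = 6871.2 − 4543.5 ≈ 2327.7 mm ≈ 2.33 m.

2.33 m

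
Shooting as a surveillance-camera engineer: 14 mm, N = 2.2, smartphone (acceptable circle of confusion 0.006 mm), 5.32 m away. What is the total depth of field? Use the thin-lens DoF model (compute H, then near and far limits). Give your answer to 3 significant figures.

Hyperfocal distance H = f²/(N·c) + f = 14²/(2.2 × 0.006) + 14 = 196/0.0132 + 14 ≈ 14862.5 mm ≈ 14.86 m.
Near limit Dn = s·(H − f)/(H + s − 2f) = 5320 × (14862.5 − 14) / (14862.5 + 5320 − 2 × 14) = 5320 × 14848.5 / 20154.5 ≈ 3919.4 mm.
Far limit Df = s·(H − f)/(H − s) = 5320 × (14862.5 − 14) / (14862.5 − 5320) = 5320 × 14848.5 / 9542.5 ≈ 8278.1 mm.
Depth of field = Df − Dn = 8278.1 − 3919.4 ≈ 4358.7 mm ≈ 4.36 m.

4.36 m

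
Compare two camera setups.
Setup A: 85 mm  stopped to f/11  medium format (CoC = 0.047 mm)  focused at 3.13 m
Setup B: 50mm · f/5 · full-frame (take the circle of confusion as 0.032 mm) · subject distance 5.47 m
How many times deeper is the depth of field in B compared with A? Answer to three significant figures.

Setup A: H = 85²/(11×0.047) + 85 ≈ 14059.9 mm; DoF = Df − Dn = 4002.0 − 2570.0 ≈ 1432.0 mm.
Setup B: H = 50²/(5×0.032) + 50 ≈ 15675.0 mm; DoF = Df − Dn = 8375.2 − 4061.2 ≈ 4314.0 mm.
Ratio = 4314.0 / 1432.0 ≈ 3.01.

3.01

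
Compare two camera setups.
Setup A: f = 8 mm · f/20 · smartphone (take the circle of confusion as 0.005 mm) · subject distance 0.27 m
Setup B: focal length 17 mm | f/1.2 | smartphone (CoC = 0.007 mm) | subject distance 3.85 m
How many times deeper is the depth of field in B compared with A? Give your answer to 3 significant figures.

Setup A: H = 8²/(20×0.005) + 8 ≈ 648.0 mm; DoF = Df − Dn = 457.14 − 191.57 ≈ 265.57 mm.
Setup B: H = 17²/(1.2×0.007) + 17 ≈ 34421.8 mm; DoF = Df − Dn = 4332.70 − 3464.07 ≈ 868.63 mm.
Ratio = 868.63 / 265.57 ≈ 3.27.

3.27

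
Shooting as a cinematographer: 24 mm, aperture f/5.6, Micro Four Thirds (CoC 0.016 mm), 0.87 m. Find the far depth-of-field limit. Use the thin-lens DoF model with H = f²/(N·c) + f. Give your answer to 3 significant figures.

Hyperfocal distance H = f²/(N·c) + f = 24²/(5.6 × 0.016) + 24 = 576/0.0896 + 24 ≈ 6452.6 mm ≈ 6.453 m.
Far limit Df = s·(H − f)/(H − s) = 870 × (6452.6 − 24) / (6452.6 − 870) = 870 × 6428.6 / 5582.6 ≈ 1001.8 mm ≈ 1.00 m.

1.00 m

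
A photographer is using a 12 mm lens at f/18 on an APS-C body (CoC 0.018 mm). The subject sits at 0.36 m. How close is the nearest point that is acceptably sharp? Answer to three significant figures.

Hyperfocal distance H = f²/(N·c) + f = 12²/(18 × 0.018) + 12 = 144/0.324 + 12 ≈ 456.4 mm ≈ 0.456 m.
Near limit Dn = s·(H − f)/(H + s − 2f) = 360 × (456.4 − 12) / (456.4 + 360 − 2 × 12) = 360 × 444.4 / 792.4 ≈ 201.91 mm.

202 mm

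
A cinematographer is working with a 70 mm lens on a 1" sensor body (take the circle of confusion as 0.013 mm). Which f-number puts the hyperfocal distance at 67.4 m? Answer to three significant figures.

f/5.60

Rearrange H = f²/(N·c) + f for N: N = f² / ((H − f)·c).
N = 70² / ((67400 − 70) × 0.013) = 4900 / 875.3 ≈ 5.60.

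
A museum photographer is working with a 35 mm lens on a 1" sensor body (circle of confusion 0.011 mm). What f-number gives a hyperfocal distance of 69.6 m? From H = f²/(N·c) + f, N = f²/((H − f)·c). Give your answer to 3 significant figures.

Rearrange H = f²/(N·c) + f for N: N = f² / ((H − f)·c).
N = 35² / ((69600 − 35) × 0.011) = 1225 / 765.2 ≈ 1.60.

f/1.60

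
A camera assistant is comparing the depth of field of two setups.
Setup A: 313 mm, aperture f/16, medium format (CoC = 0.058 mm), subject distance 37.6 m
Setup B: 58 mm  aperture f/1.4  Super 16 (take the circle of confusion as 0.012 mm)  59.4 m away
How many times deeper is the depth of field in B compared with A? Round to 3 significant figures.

Setup A: H = 313²/(16×0.058) + 313 ≈ 105883.0 mm; DoF = Df − Dn = 58132 − 27786 ≈ 30346 mm.
Setup B: H = 58²/(1.4×0.012) + 58 ≈ 200296.1 mm; DoF = Df − Dn = 84418 − 45821 ≈ 38597 mm.
Ratio = 38597 / 30346 ≈ 1.27.

1.27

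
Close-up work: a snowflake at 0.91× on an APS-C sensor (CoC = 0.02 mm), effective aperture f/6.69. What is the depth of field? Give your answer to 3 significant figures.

0.323 mm

At magnification m, DoF ≈ 2·N_eff·c/m² = 2 × 6.69 × 0.02 / 0.91² = 0.2676 / 0.8281 ≈ 0.323 mm.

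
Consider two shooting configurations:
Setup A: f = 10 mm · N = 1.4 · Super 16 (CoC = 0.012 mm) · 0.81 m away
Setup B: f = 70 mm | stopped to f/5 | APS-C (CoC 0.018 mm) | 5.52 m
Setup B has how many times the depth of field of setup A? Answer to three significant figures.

Setup A: H = 10²/(1.4×0.012) + 10 ≈ 5962.4 mm; DoF = Df − Dn = 935.77 − 714.03 ≈ 221.74 mm.
Setup B: H = 70²/(5×0.018) + 70 ≈ 54514.4 mm; DoF = Df − Dn = 6134.0 − 5017.7 ≈ 1116.3 mm.
Ratio = 1116.3 / 221.74 ≈ 5.03.

5.03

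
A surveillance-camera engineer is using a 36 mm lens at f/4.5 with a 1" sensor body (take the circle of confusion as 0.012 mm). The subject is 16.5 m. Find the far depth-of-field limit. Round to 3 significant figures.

Hyperfocal distance H = f²/(N·c) + f = 36²/(4.5 × 0.012) + 36 = 1296/0.054 + 36 ≈ 24036.0 mm ≈ 24.04 m.
Far limit Df = s·(H − f)/(H − s) = 16500 × (24036.0 − 36) / (24036.0 − 16500) = 16500 × 24000.0 / 7536.0 ≈ 52548 mm ≈ 52.5 m.

52.5 m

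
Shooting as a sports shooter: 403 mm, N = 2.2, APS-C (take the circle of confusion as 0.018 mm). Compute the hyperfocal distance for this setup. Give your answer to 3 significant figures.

4100 m

Hyperfocal distance H = f²/(N·c) + f = 403²/(2.2 × 0.018) + 403 = 162409/0.0396 + 403 ≈ 4101640.4 mm ≈ 4100 m.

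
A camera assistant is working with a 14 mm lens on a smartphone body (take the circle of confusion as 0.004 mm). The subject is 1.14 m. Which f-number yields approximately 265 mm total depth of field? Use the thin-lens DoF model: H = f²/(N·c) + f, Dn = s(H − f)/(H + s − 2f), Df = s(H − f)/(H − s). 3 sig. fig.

f/4.99

Write h = H − f = f²/(N·c). The thin-lens limits are Dn = s·h/(h + (s−f)) and Df = s·h/(h − (s−f)), so DoF = Df − Dn = 2·s·(s−f)·h / (h² − (s−f)²).
That is a quadratic in h: DoF·h² − 2·s·(s−f)·h − DoF·(s−f)² = 0 ⇒ h = (s−f)·(s + √(s² + DoF²)) / DoF = 1126 × (1140 + √(1140² + 265²)) / 265 = 1126 × (1140 + 1170.40) / 265 ≈ 9817.0 mm.
Then N = f²/(c·h) = 14² / (0.004 × 9817.0) = 196 / 39.268 ≈ 4.99.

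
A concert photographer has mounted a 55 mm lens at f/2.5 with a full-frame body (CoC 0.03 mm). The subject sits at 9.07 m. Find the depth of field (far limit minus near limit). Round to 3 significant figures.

Hyperfocal distance H = f²/(N·c) + f = 55²/(2.5 × 0.03) + 55 = 3025/0.075 + 55 ≈ 40388.3 mm ≈ 40.39 m.
Near limit Dn = s·(H − f)/(H + s − 2f) = 9070 × (40388.3 − 55) / (40388.3 + 9070 − 2 × 55) = 9070 × 40333.3 / 49348.3 ≈ 7413.1 mm.
Far limit Df = s·(H − f)/(H − s) = 9070 × (40388.3 − 55) / (40388.3 − 9070) = 9070 × 40333.3 / 31318.3 ≈ 11680.8 mm.
Depth of field = Df − Dn = 11680.8 − 7413.1 ≈ 4267.7 mm ≈ 4.27 m.

4.27 m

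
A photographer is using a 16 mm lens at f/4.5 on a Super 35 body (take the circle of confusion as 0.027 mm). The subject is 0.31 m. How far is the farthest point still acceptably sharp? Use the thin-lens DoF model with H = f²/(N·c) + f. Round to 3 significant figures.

360 mm

Hyperfocal distance H = f²/(N·c) + f = 16²/(4.5 × 0.027) + 16 = 256/0.1215 + 16 ≈ 2123.0 mm ≈ 2.123 m.
Far limit Df = s·(H − f)/(H − s) = 310 × (2123.0 − 16) / (2123.0 − 310) = 310 × 2107.0 / 1813.0 ≈ 360.27 mm.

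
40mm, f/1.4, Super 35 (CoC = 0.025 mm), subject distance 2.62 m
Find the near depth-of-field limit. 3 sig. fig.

2.48 m

Hyperfocal distance H = f²/(N·c) + f = 40²/(1.4 × 0.025) + 40 = 1600/0.035 + 40 ≈ 45754.3 mm ≈ 45.75 m.
Near limit Dn = s·(H − f)/(H + s − 2f) = 2620 × (45754.3 − 40) / (45754.3 + 2620 − 2 × 40) = 2620 × 45714.3 / 48294.3 ≈ 2480.0 mm ≈ 2.48 m.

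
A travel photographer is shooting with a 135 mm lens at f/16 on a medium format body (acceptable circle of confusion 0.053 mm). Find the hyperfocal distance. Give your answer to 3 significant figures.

Hyperfocal distance H = f²/(N·c) + f = 135²/(16 × 0.053) + 135 = 18225/0.848 + 135 ≈ 21626.7 mm ≈ 21.6 m.

21.6 m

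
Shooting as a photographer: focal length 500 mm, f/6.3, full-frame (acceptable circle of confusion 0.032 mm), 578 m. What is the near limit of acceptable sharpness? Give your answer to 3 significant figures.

Hyperfocal distance H = f²/(N·c) + f = 500²/(6.3 × 0.032) + 500 = 250000/0.2016 + 500 ≈ 1240579.4 mm ≈ 1241 m.
Near limit Dn = s·(H − f)/(H + s − 2f) = 578000 × (1240579.4 − 500) / (1240579.4 + 578000 − 2 × 500) = 578000 × 1240079.4 / 1817579.4 ≈ 394352 mm ≈ 394 m.

394 m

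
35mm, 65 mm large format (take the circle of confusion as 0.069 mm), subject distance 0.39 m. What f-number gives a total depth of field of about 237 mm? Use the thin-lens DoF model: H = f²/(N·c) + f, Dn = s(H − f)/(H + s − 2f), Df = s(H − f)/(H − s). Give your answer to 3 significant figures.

Write h = H − f = f²/(N·c). The thin-lens limits are Dn = s·h/(h + (s−f)) and Df = s·h/(h − (s−f)), so DoF = Df − Dn = 2·s·(s−f)·h / (h² − (s−f)²).
That is a quadratic in h: DoF·h² − 2·s·(s−f)·h − DoF·(s−f)² = 0 ⇒ h = (s−f)·(s + √(s² + DoF²)) / DoF = 355 × (390 + √(390² + 237²)) / 237 = 355 × (390 + 456.365) / 237 ≈ 1267.8 mm.
Then N = f²/(c·h) = 35² / (0.069 × 1267.8) = 1225 / 87.476 ≈ 14.

f/14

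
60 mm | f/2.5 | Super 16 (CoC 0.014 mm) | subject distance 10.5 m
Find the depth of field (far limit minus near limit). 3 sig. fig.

2.15 m

Hyperfocal distance H = f²/(N·c) + f = 60²/(2.5 × 0.014) + 60 = 3600/0.035 + 60 ≈ 102917.1 mm ≈ 102.9 m.
Near limit Dn = s·(H − f)/(H + s − 2f) = 10500 × (102917.1 − 60) / (102917.1 + 10500 − 2 × 60) = 10500 × 102857.1 / 113297.1 ≈ 9532.5 mm.
Far limit Df = s·(H − f)/(H − s) = 10500 × (102917.1 − 60) / (102917.1 − 10500) = 10500 × 102857.1 / 92417.1 ≈ 11686.1 mm.
Depth of field = Df − Dn = 11686.1 − 9532.5 ≈ 2153.6 mm ≈ 2.15 m.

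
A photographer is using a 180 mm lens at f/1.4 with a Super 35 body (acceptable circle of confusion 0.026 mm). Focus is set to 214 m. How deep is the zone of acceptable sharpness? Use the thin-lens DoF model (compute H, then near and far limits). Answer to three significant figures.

109 m

Hyperfocal distance H = f²/(N·c) + f = 180²/(1.4 × 0.026) + 180 = 32400/0.0364 + 180 ≈ 890289.9 mm ≈ 890.3 m.
Near limit Dn = s·(H − f)/(H + s − 2f) = 214000 × (890289.9 − 180) / (890289.9 + 214000 − 2 × 180) = 214000 × 890109.9 / 1103929.9 ≈ 172550 mm.
Far limit Df = s·(H − f)/(H − s) = 214000 × (890289.9 − 180) / (890289.9 − 214000) = 214000 × 890109.9 / 676289.9 ≈ 281660 mm.
Depth of field = Df − Dn = 281660 − 172550 ≈ 109110 mm ≈ 109 m.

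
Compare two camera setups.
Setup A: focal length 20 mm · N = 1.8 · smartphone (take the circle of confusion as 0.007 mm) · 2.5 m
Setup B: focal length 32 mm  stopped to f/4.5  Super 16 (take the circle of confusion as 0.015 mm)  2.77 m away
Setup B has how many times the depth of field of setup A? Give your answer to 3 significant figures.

2.63

Setup A: H = 20²/(1.8×0.007) + 20 ≈ 31766.0 mm; DoF = Df − Dn = 2711.85 − 2318.85 ≈ 393.00 mm.
Setup B: H = 32²/(4.5×0.015) + 32 ≈ 15202.4 mm; DoF = Df − Dn = 3380.0 − 2346.5 ≈ 1033.5 mm.
Ratio = 1033.5 / 393.00 ≈ 2.63.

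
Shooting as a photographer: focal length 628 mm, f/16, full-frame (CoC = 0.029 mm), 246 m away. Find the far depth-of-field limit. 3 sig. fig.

346 m

Hyperfocal distance H = f²/(N·c) + f = 628²/(16 × 0.029) + 628 = 394384/0.464 + 628 ≈ 850593.5 mm ≈ 850.6 m.
Far limit Df = s·(H − f)/(H − s) = 246000 × (850593.5 − 628) / (850593.5 − 246000) = 246000 × 849965.5 / 604593.5 ≈ 345838 mm ≈ 346 m.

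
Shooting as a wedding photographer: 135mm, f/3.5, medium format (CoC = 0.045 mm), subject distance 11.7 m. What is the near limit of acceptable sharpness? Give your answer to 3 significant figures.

Hyperfocal distance H = f²/(N·c) + f = 135²/(3.5 × 0.045) + 135 = 18225/0.1575 + 135 ≈ 115849.3 mm ≈ 115.8 m.
Near limit Dn = s·(H − f)/(H + s − 2f) = 11700 × (115849.3 − 135) / (115849.3 + 11700 − 2 × 135) = 11700 × 115714.3 / 127279.3 ≈ 10637 mm ≈ 10.6 m.

10.6 m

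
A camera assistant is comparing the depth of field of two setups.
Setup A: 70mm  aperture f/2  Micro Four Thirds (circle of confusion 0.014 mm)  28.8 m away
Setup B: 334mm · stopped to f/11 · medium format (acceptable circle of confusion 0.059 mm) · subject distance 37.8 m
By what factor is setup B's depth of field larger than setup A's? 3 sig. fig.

1.78

Setup A: H = 70²/(2×0.014) + 70 ≈ 175070.0 mm; DoF = Df − Dn = 34456.8 − 24738.6 ≈ 9718.2 mm.
Setup B: H = 334²/(11×0.059) + 334 ≈ 172223.1 mm; DoF = Df − Dn = 48336 − 31035 ≈ 17301 mm.
Ratio = 17301 / 9718.2 ≈ 1.78.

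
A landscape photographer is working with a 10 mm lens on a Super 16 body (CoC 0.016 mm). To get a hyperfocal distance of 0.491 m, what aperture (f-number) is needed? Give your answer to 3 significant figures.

f/13

Rearrange H = f²/(N·c) + f for N: N = f² / ((H − f)·c).
N = 10² / ((491 − 10) × 0.016) = 100 / 7.696 ≈ 13.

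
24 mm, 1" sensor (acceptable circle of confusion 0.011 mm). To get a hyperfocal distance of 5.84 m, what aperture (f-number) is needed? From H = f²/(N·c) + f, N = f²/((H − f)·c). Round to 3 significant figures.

Rearrange H = f²/(N·c) + f for N: N = f² / ((H − f)·c).
N = 24² / ((5840 − 24) × 0.011) = 576 / 63.98 ≈ 9.

f/9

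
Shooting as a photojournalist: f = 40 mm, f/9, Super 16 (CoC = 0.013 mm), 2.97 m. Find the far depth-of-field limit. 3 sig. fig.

Hyperfocal distance H = f²/(N·c) + f = 40²/(9 × 0.013) + 40 = 1600/0.117 + 40 ≈ 13715.2 mm ≈ 13.72 m.
Far limit Df = s·(H − f)/(H − s) = 2970 × (13715.2 − 40) / (13715.2 − 2970) = 2970 × 13675.2 / 10745.2 ≈ 3779.9 mm ≈ 3.78 m.

3.78 m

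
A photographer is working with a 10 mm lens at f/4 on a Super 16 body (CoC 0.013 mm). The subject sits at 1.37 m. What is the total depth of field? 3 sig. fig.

Hyperfocal distance H = f²/(N·c) + f = 10²/(4 × 0.013) + 10 = 100/0.052 + 10 ≈ 1933.1 mm ≈ 1.933 m.
Near limit Dn = s·(H − f)/(H + s − 2f) = 1370 × (1933.1 − 10) / (1933.1 + 1370 − 2 × 10) = 1370 × 1923.1 / 3283.1 ≈ 802.5 mm.
Far limit Df = s·(H − f)/(H − s) = 1370 × (1933.1 − 10) / (1933.1 − 1370) = 1370 × 1923.1 / 563.1 ≈ 4679.0 mm.
Depth of field = Df − Dn = 4679.0 − 802.5 ≈ 3876.5 mm ≈ 3.88 m.

3.88 m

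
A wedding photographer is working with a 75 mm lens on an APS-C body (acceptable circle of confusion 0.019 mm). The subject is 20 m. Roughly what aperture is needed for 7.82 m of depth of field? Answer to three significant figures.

f/2.80

Write h = H − f = f²/(N·c). The thin-lens limits are Dn = s·h/(h + (s−f)) and Df = s·h/(h − (s−f)), so DoF = Df − Dn = 2·s·(s−f)·h / (h² − (s−f)²).
That is a quadratic in h: DoF·h² − 2·s·(s−f)·h − DoF·(s−f)² = 0 ⇒ h = (s−f)·(s + √(s² + DoF²)) / DoF = 19925 × (20000 + √(20000² + 7820²)) / 7820 = 19925 × (20000 + 21474.5) / 7820 ≈ 105675 mm.
Then N = f²/(c·h) = 75² / (0.019 × 105675) = 5625 / 2007.8 ≈ 2.80.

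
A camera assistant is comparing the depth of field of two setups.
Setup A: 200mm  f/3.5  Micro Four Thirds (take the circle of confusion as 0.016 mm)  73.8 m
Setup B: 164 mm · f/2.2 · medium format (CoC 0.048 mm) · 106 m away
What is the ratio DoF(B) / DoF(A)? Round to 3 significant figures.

Setup A: H = 200²/(3.5×0.016) + 200 ≈ 714485.7 mm; DoF = Df − Dn = 82278 − 66906 ≈ 15372 mm.
Setup B: H = 164²/(2.2×0.048) + 164 ≈ 254861.0 mm; DoF = Df − Dn = 181363 − 74883 ≈ 106480 mm.
Ratio = 106480 / 15372 ≈ 6.93.

6.93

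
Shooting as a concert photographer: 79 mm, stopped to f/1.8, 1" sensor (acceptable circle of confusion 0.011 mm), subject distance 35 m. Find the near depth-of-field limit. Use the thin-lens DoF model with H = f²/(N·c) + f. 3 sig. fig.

31.5 m

Hyperfocal distance H = f²/(N·c) + f = 79²/(1.8 × 0.011) + 79 = 6241/0.0198 + 79 ≈ 315281.0 mm ≈ 315.3 m.
Near limit Dn = s·(H − f)/(H + s − 2f) = 35000 × (315281.0 − 79) / (315281.0 + 35000 − 2 × 79) = 35000 × 315202.0 / 350123.0 ≈ 31509 mm ≈ 31.5 m.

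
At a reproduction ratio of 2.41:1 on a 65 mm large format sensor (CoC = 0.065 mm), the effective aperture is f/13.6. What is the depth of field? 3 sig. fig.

0.304 mm

At magnification m, DoF ≈ 2·N_eff·c/m² = 2 × 13.6 × 0.065 / 2.41² = 1.768 / 5.808 ≈ 0.304 mm.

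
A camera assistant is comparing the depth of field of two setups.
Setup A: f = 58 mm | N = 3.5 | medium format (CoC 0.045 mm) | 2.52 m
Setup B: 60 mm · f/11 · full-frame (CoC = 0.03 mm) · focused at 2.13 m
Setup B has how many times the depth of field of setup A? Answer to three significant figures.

Setup A: H = 58²/(3.5×0.045) + 58 ≈ 21416.7 mm; DoF = Df − Dn = 2848.32 − 2259.54 ≈ 588.78 mm.
Setup B: H = 60²/(11×0.03) + 60 ≈ 10969.1 mm; DoF = Df − Dn = 2628.82 − 1790.29 ≈ 838.53 mm.
Ratio = 838.53 / 588.78 ≈ 1.42.

1.42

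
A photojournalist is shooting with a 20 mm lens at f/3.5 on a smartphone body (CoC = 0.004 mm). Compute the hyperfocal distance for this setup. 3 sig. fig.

Hyperfocal distance H = f²/(N·c) + f = 20²/(3.5 × 0.004) + 20 = 400/0.014 + 20 ≈ 28591.4 mm ≈ 28.6 m.

28.6 m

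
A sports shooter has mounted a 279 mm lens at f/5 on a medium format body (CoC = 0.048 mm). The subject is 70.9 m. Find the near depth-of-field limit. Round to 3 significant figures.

Hyperfocal distance H = f²/(N·c) + f = 279²/(5 × 0.048) + 279 = 77841/0.24 + 279 ≈ 324616.5 mm ≈ 324.6 m.
Near limit Dn = s·(H − f)/(H + s − 2f) = 70900 × (324616.5 − 279) / (324616.5 + 70900 − 2 × 279) = 70900 × 324337.5 / 394958.5 ≈ 58223 mm ≈ 58.2 m.

58.2 m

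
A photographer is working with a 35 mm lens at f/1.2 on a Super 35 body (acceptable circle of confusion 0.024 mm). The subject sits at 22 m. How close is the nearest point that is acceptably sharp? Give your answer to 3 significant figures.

14.5 m

Hyperfocal distance H = f²/(N·c) + f = 35²/(1.2 × 0.024) + 35 = 1225/0.0288 + 35 ≈ 42569.7 mm ≈ 42.57 m.
Near limit Dn = s·(H − f)/(H + s − 2f) = 22000 × (42569.7 − 35) / (42569.7 + 22000 − 2 × 35) = 22000 × 42534.7 / 64499.7 ≈ 14508 mm ≈ 14.5 m.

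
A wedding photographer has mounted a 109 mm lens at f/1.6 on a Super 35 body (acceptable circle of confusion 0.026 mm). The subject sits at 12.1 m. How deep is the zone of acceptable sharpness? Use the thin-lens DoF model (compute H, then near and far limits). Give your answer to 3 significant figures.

Hyperfocal distance H = f²/(N·c) + f = 109²/(1.6 × 0.026) + 109 = 11881/0.0416 + 109 ≈ 285710.0 mm ≈ 285.7 m.
Near limit Dn = s·(H − f)/(H + s − 2f) = 12100 × (285710.0 − 109) / (285710.0 + 12100 − 2 × 109) = 12100 × 285601.0 / 297592.0 ≈ 11612.4 mm.
Far limit Df = s·(H − f)/(H − s) = 12100 × (285710.0 − 109) / (285710.0 − 12100) = 12100 × 285601.0 / 273610.0 ≈ 12630.3 mm.
Depth of field = Df − Dn = 12630.3 − 11612.4 ≈ 1017.9 mm ≈ 1.02 m.

1.02 m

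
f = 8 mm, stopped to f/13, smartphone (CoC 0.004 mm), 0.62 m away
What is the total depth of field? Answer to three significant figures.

0.819 m

Hyperfocal distance H = f²/(N·c) + f = 8²/(13 × 0.004) + 8 = 64/0.052 + 8 ≈ 1238.8 mm ≈ 1.239 m.
Near limit Dn = s·(H − f)/(H + s − 2f) = 620 × (1238.8 − 8) / (1238.8 + 620 − 2 × 8) = 620 × 1230.8 / 1842.8 ≈ 414.09 mm.
Far limit Df = s·(H − f)/(H − s) = 620 × (1238.8 − 8) / (1238.8 − 620) = 620 × 1230.8 / 618.8 ≈ 1233.22 mm.
Depth of field = Df − Dn = 1233.22 − 414.09 ≈ 819.13 mm ≈ 0.819 m.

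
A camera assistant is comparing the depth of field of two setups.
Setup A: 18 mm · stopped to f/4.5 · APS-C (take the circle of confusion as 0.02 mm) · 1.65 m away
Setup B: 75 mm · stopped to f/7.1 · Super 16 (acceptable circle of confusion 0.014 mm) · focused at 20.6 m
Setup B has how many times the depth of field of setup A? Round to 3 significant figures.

Setup A: H = 18²/(4.5×0.02) + 18 ≈ 3618.0 mm; DoF = Df − Dn = 3018.3 − 1135.3 ≈ 1883.0 mm.
Setup B: H = 75²/(7.1×0.014) + 75 ≈ 56664.5 mm; DoF = Df − Dn = 32324 − 15117 ≈ 17207 mm.
Ratio = 17207 / 1883.0 ≈ 9.14.

9.14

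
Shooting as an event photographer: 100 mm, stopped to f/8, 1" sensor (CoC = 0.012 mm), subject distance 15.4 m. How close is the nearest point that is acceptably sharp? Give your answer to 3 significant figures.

13.4 m

Hyperfocal distance H = f²/(N·c) + f = 100²/(8 × 0.012) + 100 = 10000/0.096 + 100 ≈ 104266.7 mm ≈ 104.3 m.
Near limit Dn = s·(H − f)/(H + s − 2f) = 15400 × (104266.7 − 100) / (104266.7 + 15400 − 2 × 100) = 15400 × 104166.7 / 119466.7 ≈ 13428 mm ≈ 13.4 m.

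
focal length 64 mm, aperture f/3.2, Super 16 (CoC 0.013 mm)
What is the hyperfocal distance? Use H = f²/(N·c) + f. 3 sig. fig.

98.5 m

Hyperfocal distance H = f²/(N·c) + f = 64²/(3.2 × 0.013) + 64 = 4096/0.0416 + 64 ≈ 98525.5 mm ≈ 98.5 m.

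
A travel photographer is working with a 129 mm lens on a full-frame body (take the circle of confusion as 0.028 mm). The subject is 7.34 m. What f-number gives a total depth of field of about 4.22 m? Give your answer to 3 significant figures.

Write h = H − f = f²/(N·c). The thin-lens limits are Dn = s·h/(h + (s−f)) and Df = s·h/(h − (s−f)), so DoF = Df − Dn = 2·s·(s−f)·h / (h² − (s−f)²).
That is a quadratic in h: DoF·h² − 2·s·(s−f)·h − DoF·(s−f)² = 0 ⇒ h = (s−f)·(s + √(s² + DoF²)) / DoF = 7211 × (7340 + √(7340² + 4220²)) / 4220 = 7211 × (7340 + 8466.64) / 4220 ≈ 27010 mm.
Then N = f²/(c·h) = 129² / (0.028 × 27010) = 16641 / 756.28 ≈ 22.

f/22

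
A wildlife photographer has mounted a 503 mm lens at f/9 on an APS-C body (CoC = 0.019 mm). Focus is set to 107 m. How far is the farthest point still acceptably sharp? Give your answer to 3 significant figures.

Hyperfocal distance H = f²/(N·c) + f = 503²/(9 × 0.019) + 503 = 253009/0.171 + 503 ≈ 1480087.8 mm ≈ 1480 m.
Far limit Df = s·(H − f)/(H − s) = 107000 × (1480087.8 − 503) / (1480087.8 − 107000) = 107000 × 1479584.8 / 1373087.8 ≈ 115299 mm ≈ 115 m.

115 m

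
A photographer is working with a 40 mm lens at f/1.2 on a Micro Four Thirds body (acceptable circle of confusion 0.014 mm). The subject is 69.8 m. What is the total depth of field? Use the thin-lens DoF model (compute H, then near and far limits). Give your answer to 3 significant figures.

Hyperfocal distance H = f²/(N·c) + f = 40²/(1.2 × 0.014) + 40 = 1600/0.0168 + 40 ≈ 95278.1 mm ≈ 95.28 m.
Near limit Dn = s·(H − f)/(H + s − 2f) = 69800 × (95278.1 − 40) / (95278.1 + 69800 − 2 × 40) = 69800 × 95238.1 / 164998.1 ≈ 40289 mm.
Far limit Df = s·(H − f)/(H − s) = 69800 × (95278.1 − 40) / (95278.1 − 69800) = 69800 × 95238.1 / 25478.1 ≈ 260915 mm.
Depth of field = Df − Dn = 260915 − 40289 ≈ 220626 mm ≈ 221 m.

221 m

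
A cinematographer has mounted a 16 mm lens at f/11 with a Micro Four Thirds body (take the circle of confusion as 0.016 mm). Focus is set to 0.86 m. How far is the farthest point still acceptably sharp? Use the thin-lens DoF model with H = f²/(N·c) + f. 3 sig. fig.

2.05 m

Hyperfocal distance H = f²/(N·c) + f = 16²/(11 × 0.016) + 16 = 256/0.176 + 16 ≈ 1470.5 mm ≈ 1.471 m.
Far limit Df = s·(H − f)/(H − s) = 860 × (1470.5 − 16) / (1470.5 − 860) = 860 × 1454.5 / 610.5 ≈ 2048.8 mm ≈ 2.05 m.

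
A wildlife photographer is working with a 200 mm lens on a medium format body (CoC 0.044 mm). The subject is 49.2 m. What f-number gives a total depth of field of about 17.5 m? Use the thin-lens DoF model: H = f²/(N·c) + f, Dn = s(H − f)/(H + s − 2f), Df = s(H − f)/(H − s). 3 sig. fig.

f/3.20

Write h = H − f = f²/(N·c). The thin-lens limits are Dn = s·h/(h + (s−f)) and Df = s·h/(h − (s−f)), so DoF = Df − Dn = 2·s·(s−f)·h / (h² − (s−f)²).
That is a quadratic in h: DoF·h² − 2·s·(s−f)·h − DoF·(s−f)² = 0 ⇒ h = (s−f)·(s + √(s² + DoF²)) / DoF = 49000 × (49200 + √(49200² + 17500²)) / 17500 = 49000 × (49200 + 52219.6) / 17500 ≈ 283975 mm.
Then N = f²/(c·h) = 200² / (0.044 × 283975) = 40000 / 12495 ≈ 3.20.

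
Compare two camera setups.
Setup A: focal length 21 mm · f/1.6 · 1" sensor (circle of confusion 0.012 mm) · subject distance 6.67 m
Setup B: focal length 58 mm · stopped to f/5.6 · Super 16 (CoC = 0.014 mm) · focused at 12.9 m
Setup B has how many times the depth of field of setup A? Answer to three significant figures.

Setup A: H = 21²/(1.6×0.012) + 21 ≈ 22989.7 mm; DoF = Df − Dn = 9387.5 − 5172.6 ≈ 4214.9 mm.
Setup B: H = 58²/(5.6×0.014) + 58 ≈ 42966.2 mm; DoF = Df − Dn = 18409.9 − 9928.5 ≈ 8481.4 mm.
Ratio = 8481.4 / 4214.9 ≈ 2.01.

2.01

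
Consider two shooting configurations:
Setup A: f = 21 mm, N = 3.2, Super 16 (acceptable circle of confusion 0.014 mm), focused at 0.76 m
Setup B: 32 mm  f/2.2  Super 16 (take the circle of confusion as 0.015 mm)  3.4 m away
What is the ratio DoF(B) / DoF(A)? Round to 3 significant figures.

6.51

Setup A: H = 21²/(3.2×0.014) + 21 ≈ 9864.7 mm; DoF = Df − Dn = 821.69 − 706.93 ≈ 114.76 mm.
Setup B: H = 32²/(2.2×0.015) + 32 ≈ 31062.3 mm; DoF = Df − Dn = 3813.96 − 3067.10 ≈ 746.86 mm.
Ratio = 746.86 / 114.76 ≈ 6.51.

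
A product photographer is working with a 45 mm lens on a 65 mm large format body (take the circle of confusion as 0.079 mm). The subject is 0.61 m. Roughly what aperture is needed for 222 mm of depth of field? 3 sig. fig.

Write h = H − f = f²/(N·c). The thin-lens limits are Dn = s·h/(h + (s−f)) and Df = s·h/(h − (s−f)), so DoF = Df − Dn = 2·s·(s−f)·h / (h² − (s−f)²).
That is a quadratic in h: DoF·h² − 2·s·(s−f)·h − DoF·(s−f)² = 0 ⇒ h = (s−f)·(s + √(s² + DoF²)) / DoF = 565 × (610 + √(610² + 222²)) / 222 = 565 × (610 + 649.141) / 222 ≈ 3204.6 mm.
Then N = f²/(c·h) = 45² / (0.079 × 3204.6) = 2025 / 253.16 ≈ 8.

f/8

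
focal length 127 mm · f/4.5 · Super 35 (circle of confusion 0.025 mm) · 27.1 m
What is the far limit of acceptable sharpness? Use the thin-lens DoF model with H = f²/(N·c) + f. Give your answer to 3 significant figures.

Hyperfocal distance H = f²/(N·c) + f = 127²/(4.5 × 0.025) + 127 = 16129/0.1125 + 127 ≈ 143495.9 mm ≈ 143.5 m.
Far limit Df = s·(H − f)/(H − s) = 27100 × (143495.9 − 127) / (143495.9 − 27100) = 27100 × 143368.9 / 116395.9 ≈ 33380 mm ≈ 33.4 m.

33.4 m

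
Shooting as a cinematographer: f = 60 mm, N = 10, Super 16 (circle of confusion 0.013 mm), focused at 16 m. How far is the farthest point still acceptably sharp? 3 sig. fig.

Hyperfocal distance H = f²/(N·c) + f = 60²/(10 × 0.013) + 60 = 3600/0.13 + 60 ≈ 27752.3 mm ≈ 27.75 m.
Far limit Df = s·(H − f)/(H − s) = 16000 × (27752.3 − 60) / (27752.3 − 16000) = 16000 × 27692.3 / 11752.3 ≈ 37701 mm ≈ 37.7 m.

37.7 m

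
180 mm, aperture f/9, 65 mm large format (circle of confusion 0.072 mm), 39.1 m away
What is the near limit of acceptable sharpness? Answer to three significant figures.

22.0 m

Hyperfocal distance H = f²/(N·c) + f = 180²/(9 × 0.072) + 180 = 32400/0.648 + 180 ≈ 50180.0 mm ≈ 50.18 m.
Near limit Dn = s·(H − f)/(H + s − 2f) = 39100 × (50180.0 − 180) / (50180.0 + 39100 − 2 × 180) = 39100 × 50000.0 / 88920.0 ≈ 21986 mm ≈ 22.0 m.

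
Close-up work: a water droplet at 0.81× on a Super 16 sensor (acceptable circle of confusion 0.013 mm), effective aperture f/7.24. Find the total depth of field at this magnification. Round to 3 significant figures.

0.287 mm

At magnification m, DoF ≈ 2·N_eff·c/m² = 2 × 7.24 × 0.013 / 0.81² = 0.1882 / 0.6561 ≈ 0.287 mm.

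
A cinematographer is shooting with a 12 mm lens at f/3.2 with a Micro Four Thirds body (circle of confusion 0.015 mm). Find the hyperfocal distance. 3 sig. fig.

Hyperfocal distance H = f²/(N·c) + f = 12²/(3.2 × 0.015) + 12 = 144/0.048 + 12 ≈ 3012.0 mm ≈ 3.01 m.

3.01 m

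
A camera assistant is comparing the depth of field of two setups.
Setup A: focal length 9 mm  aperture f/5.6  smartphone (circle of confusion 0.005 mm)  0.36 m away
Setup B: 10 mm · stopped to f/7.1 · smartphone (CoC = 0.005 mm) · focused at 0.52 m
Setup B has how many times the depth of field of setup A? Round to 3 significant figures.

2.20

Setup A: H = 9²/(5.6×0.005) + 9 ≈ 2901.9 mm; DoF = Df − Dn = 409.712 − 321.046 ≈ 88.666 mm.
Setup B: H = 10²/(7.1×0.005) + 10 ≈ 2826.9 mm; DoF = Df − Dn = 634.96 − 440.29 ≈ 194.67 mm.
Ratio = 194.67 / 88.666 ≈ 2.20.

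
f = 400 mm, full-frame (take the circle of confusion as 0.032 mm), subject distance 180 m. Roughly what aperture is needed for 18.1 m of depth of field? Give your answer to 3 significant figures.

Write h = H − f = f²/(N·c). The thin-lens limits are Dn = s·h/(h + (s−f)) and Df = s·h/(h − (s−f)), so DoF = Df − Dn = 2·s·(s−f)·h / (h² − (s−f)²).
That is a quadratic in h: DoF·h² − 2·s·(s−f)·h − DoF·(s−f)² = 0 ⇒ h = (s−f)·(s + √(s² + DoF²)) / DoF = 179600 × (180000 + √(180000² + 18100²)) / 18100 = 179600 × (180000 + 180908) / 18100 ≈ 3581162 mm.
Then N = f²/(c·h) = 400² / (0.032 × 3581162) = 160000 / 114597 ≈ 1.40.

f/1.40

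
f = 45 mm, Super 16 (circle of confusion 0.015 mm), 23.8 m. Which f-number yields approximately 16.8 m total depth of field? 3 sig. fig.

f/1.80

Write h = H − f = f²/(N·c). The thin-lens limits are Dn = s·h/(h + (s−f)) and Df = s·h/(h − (s−f)), so DoF = Df − Dn = 2·s·(s−f)·h / (h² − (s−f)²).
That is a quadratic in h: DoF·h² − 2·s·(s−f)·h − DoF·(s−f)² = 0 ⇒ h = (s−f)·(s + √(s² + DoF²)) / DoF = 23755 × (23800 + √(23800² + 16800²)) / 16800 = 23755 × (23800 + 29132.1) / 16800 ≈ 74845 mm.
Then N = f²/(c·h) = 45² / (0.015 × 74845) = 2025 / 1122.7 ≈ 1.80.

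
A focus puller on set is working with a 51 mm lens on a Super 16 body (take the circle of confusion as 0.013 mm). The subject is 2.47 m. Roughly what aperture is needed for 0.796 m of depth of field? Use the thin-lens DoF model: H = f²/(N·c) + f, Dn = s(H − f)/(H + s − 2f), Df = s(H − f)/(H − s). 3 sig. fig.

f/13

Write h = H − f = f²/(N·c). The thin-lens limits are Dn = s·h/(h + (s−f)) and Df = s·h/(h − (s−f)), so DoF = Df − Dn = 2·s·(s−f)·h / (h² − (s−f)²).
That is a quadratic in h: DoF·h² − 2·s·(s−f)·h − DoF·(s−f)² = 0 ⇒ h = (s−f)·(s + √(s² + DoF²)) / DoF = 2419 × (2470 + √(2470² + 796²)) / 796 = 2419 × (2470 + 2595.09) / 796 ≈ 15393 mm.
Then N = f²/(c·h) = 51² / (0.013 × 15393) = 2601 / 200.10 ≈ 13.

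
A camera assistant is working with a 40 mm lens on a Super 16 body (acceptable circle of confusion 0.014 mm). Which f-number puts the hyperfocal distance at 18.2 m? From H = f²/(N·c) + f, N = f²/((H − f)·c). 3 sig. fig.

Rearrange H = f²/(N·c) + f for N: N = f² / ((H − f)·c).
N = 40² / ((18200 − 40) × 0.014) = 1600 / 254.2 ≈ 6.29.

f/6.29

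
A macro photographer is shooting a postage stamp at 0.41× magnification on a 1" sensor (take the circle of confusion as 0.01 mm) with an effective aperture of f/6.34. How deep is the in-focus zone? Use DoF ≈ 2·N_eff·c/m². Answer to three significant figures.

0.754 mm

At magnification m, DoF ≈ 2·N_eff·c/m² = 2 × 6.34 × 0.01 / 0.41² = 0.1268 / 0.1681 ≈ 0.754 mm.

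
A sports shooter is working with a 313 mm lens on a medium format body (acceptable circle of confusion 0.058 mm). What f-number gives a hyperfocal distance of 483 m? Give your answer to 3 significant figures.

f/3.50

Rearrange H = f²/(N·c) + f for N: N = f² / ((H − f)·c).
N = 313² / ((483000 − 313) × 0.058) = 97969 / 27996 ≈ 3.50.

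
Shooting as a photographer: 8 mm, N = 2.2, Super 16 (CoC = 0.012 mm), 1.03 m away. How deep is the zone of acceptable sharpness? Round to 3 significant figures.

Hyperfocal distance H = f²/(N·c) + f = 8²/(2.2 × 0.012) + 8 = 64/0.0264 + 8 ≈ 2432.2 mm ≈ 2.432 m.
Near limit Dn = s·(H − f)/(H + s − 2f) = 1030 × (2432.2 − 8) / (2432.2 + 1030 − 2 × 8) = 1030 × 2424.2 / 3446.2 ≈ 724.5 mm.
Far limit Df = s·(H − f)/(H − s) = 1030 × (2432.2 − 8) / (2432.2 − 1030) = 1030 × 2424.2 / 1402.2 ≈ 1780.7 mm.
Depth of field = Df − Dn = 1780.7 − 724.5 ≈ 1056.2 mm ≈ 1.06 m.

1.06 m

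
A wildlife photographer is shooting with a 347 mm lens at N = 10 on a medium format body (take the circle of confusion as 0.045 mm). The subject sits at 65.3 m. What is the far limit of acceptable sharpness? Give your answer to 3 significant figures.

Hyperfocal distance H = f²/(N·c) + f = 347²/(10 × 0.045) + 347 = 120409/0.45 + 347 ≈ 267922.6 mm ≈ 267.9 m.
Far limit Df = s·(H − f)/(H − s) = 65300 × (267922.6 − 347) / (267922.6 − 65300) = 65300 × 267575.6 / 202622.6 ≈ 86233 mm ≈ 86.2 m.

86.2 m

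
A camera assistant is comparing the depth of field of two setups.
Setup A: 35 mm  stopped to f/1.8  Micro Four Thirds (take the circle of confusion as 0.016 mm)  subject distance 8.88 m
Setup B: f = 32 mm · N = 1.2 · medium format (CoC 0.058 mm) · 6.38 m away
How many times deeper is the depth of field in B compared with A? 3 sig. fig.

Setup A: H = 35²/(1.8×0.016) + 35 ≈ 42569.7 mm; DoF = Df − Dn = 11211.4 − 7351.3 ≈ 3860.1 mm.
Setup B: H = 32²/(1.2×0.058) + 32 ≈ 14744.6 mm; DoF = Df − Dn = 11221.8 − 4457.0 ≈ 6764.8 mm.
Ratio = 6764.8 / 3860.1 ≈ 1.75.

1.75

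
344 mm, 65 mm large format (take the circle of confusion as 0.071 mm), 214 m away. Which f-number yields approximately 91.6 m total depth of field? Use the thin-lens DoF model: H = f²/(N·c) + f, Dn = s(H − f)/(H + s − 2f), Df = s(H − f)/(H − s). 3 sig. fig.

f/1.60

Write h = H − f = f²/(N·c). The thin-lens limits are Dn = s·h/(h + (s−f)) and Df = s·h/(h − (s−f)), so DoF = Df − Dn = 2·s·(s−f)·h / (h² − (s−f)²).
That is a quadratic in h: DoF·h² − 2·s·(s−f)·h − DoF·(s−f)² = 0 ⇒ h = (s−f)·(s + √(s² + DoF²)) / DoF = 213656 × (214000 + √(214000² + 91600²)) / 91600 = 213656 × (214000 + 232780) / 91600 ≈ 1042110 mm.
Then N = f²/(c·h) = 344² / (0.071 × 1042110) = 118336 / 73990 ≈ 1.60.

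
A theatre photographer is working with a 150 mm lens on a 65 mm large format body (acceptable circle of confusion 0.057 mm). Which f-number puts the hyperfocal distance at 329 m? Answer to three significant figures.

Rearrange H = f²/(N·c) + f for N: N = f² / ((H − f)·c).
N = 150² / ((329000 − 150) × 0.057) = 22500 / 18744 ≈ 1.20.

f/1.20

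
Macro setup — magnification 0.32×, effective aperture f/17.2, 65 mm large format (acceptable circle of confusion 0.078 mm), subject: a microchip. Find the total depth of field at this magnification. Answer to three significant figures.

26.2 mm

At magnification m, DoF ≈ 2·N_eff·c/m² = 2 × 17.2 × 0.078 / 0.32² = 2.683 / 0.1024 ≈ 26.2 mm.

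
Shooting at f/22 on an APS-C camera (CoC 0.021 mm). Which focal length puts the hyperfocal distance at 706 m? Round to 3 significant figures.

From H = f²/(N·c) + f, with f ≪ H: f ≈ √(H·N·c) = √(706000 × 22 × 0.021) = √326172 ≈ 571.1 mm.
The +f correction barely moves this — solving exactly, f² + N·c·f − N·c·H = 0 ⇒ f = (−N·c + √((N·c)² + 4·N·c·H))/2 = (−0.462 + √1304688)/2 ≈ 570.88 mm, so f ≈ 571 mm.

571 mm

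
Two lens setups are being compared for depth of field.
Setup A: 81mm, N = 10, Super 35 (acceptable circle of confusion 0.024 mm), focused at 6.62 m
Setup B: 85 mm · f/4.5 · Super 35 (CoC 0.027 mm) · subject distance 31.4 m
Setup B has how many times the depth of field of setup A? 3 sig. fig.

13.6

Setup A: H = 81²/(10×0.024) + 81 ≈ 27418.5 mm; DoF = Df − Dn = 8701.3 − 5342.2 ≈ 3359.1 mm.
Setup B: H = 85²/(4.5×0.027) + 85 ≈ 59550.0 mm; DoF = Df − Dn = 66330 − 20568 ≈ 45762 mm.
Ratio = 45762 / 3359.1 ≈ 13.6.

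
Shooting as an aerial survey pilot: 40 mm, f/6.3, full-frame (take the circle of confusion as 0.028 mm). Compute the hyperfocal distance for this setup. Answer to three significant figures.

9.11 m

Hyperfocal distance H = f²/(N·c) + f = 40²/(6.3 × 0.028) + 40 = 1600/0.1764 + 40 ≈ 9110.3 mm ≈ 9.11 m.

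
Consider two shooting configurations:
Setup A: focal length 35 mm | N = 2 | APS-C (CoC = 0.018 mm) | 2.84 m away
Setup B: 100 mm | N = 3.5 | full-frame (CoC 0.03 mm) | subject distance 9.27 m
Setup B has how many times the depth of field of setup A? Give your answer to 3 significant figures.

Setup A: H = 35²/(2×0.018) + 35 ≈ 34062.8 mm; DoF = Df − Dn = 3095.14 − 2623.72 ≈ 471.42 mm.
Setup B: H = 100²/(3.5×0.03) + 100 ≈ 95338.1 mm; DoF = Df − Dn = 10257.7 − 8455.8 ≈ 1801.9 mm.
Ratio = 1801.9 / 471.42 ≈ 3.82.

3.82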